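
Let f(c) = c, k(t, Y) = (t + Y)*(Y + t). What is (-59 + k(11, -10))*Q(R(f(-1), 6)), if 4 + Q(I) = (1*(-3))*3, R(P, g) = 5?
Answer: 754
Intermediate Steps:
k(t, Y) = (Y + t)² (k(t, Y) = (Y + t)*(Y + t) = (Y + t)²)
Q(I) = -13 (Q(I) = -4 + (1*(-3))*3 = -4 - 3*3 = -4 - 9 = -13)
(-59 + k(11, -10))*Q(R(f(-1), 6)) = (-59 + (-10 + 11)²)*(-13) = (-59 + 1²)*(-13) = (-59 + 1)*(-13) = -58*(-13) = 754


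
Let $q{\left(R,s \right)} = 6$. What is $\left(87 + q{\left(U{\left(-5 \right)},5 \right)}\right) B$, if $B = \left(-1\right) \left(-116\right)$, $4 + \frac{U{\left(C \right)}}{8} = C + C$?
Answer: $10788$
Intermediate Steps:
$U{\left(C \right)} = -32 + 16 C$ ($U{\left(C \right)} = -32 + 8 \left(C + C\right) = -32 + 8 \cdot 2 C = -32 + 16 C$)
$B = 116$
$\left(87 + q{\left(U{\left(-5 \right)},5 \right)}\right) B = \left(87 + 6\right) 116 = 93 \cdot 116 = 10788$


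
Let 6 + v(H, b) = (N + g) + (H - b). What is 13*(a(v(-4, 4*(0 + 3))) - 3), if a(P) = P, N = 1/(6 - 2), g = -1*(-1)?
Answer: -1235/4 ≈ -308.75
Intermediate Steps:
g = 1
N = 1/4 ≈ 0.25000
v(H, b) = -19/4 + H - b (v(H, b) = -6 + ((1/4 + 1) + (H - b)) = -6 + (5/4 + (H - b)) = -6 + (5/4 + H - b) = -19/4 + H - b)
13*(a(v(-4, 4*(0 + 3))) - 3) = 13*((-19/4 - 4 - 4*(0 + 3)) - 3) = 13*((-19/4 - 4 - 4*3) - 3) = 13*((-19/4 - 4 - 1*12) - 3) = 13*((-19/4 - 4 - 12) - 3) = 13*(-83/4 - 3) = 13*(-95/4) = -1235/4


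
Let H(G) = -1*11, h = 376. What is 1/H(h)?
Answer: -1/11 ≈ -0.090909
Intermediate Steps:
H(G) = -11
1/H(h) = 1/(-11) = -1/11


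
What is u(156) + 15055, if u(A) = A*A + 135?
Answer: 39526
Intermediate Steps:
u(A) = 135 + A² (u(A) = A² + 135 = 135 + A²)
u(156) + 15055 = (135 + 156²) + 15055 = (135 + 24336) + 15055 = 24471 + 15055 = 39526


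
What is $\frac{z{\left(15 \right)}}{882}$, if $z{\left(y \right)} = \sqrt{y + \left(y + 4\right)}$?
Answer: $\frac{\sqrt{34}}{882} \approx 0.0066111$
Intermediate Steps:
$z{\left(y \right)} = \sqrt{4 + 2 y}$ ($z{\left(y \right)} = \sqrt{y + \left(4 + y\right)} = \sqrt{4 + 2 y}$)
$\frac{z{\left(15 \right)}}{882} = \frac{\sqrt{4 + 2 \cdot 15}}{882} = \sqrt{4 + 30} \cdot \frac{1}{882} = \sqrt{34} \cdot \frac{1}{882} = \frac{\sqrt{34}}{882}$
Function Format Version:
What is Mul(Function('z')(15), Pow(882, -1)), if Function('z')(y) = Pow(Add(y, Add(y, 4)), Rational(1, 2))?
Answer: Mul(Rational(1, 882), Pow(34, Rational(1, 2))) ≈ 0.0066111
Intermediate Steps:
Function('z')(y) = Pow(Add(4, Mul(2, y)), Rational(1, 2)) (Function('z')(y) = Pow(Add(y, Add(4, y)), Rational(1, 2)) = Pow(Add(4, Mul(2, y)), Rational(1, 2)))
Mul(Function('z')(15), Pow(882, -1)) = Mul(Pow(Add(4, Mul(2, 15)), Rational(1, 2)), Pow(882, -1)) = Mul(Pow(Add(4, 30), Rational(1, 2)), Rational(1, 882)) = Mul(Pow(34, Rational(1, 2)), Rational(1, 882)) = Mul(Rational(1, 882), Pow(34, Rational(1, 2)))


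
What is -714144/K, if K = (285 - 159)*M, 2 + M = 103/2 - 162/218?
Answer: -25947232/223209 ≈ -116.25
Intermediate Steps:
M = 10629/218 (M = -2 + (103/2 - 162/218) = -2 + (103*(1/2) - 162*1/218) = -2 + (103/2 - 81/109) = -2 + 11065/218 = 10629/218 ≈ 48.757)
K = 669627/109 (K = (285 - 159)*(10629/218) = 126*(10629/218) = 669627/109 ≈ 6143.4)
-714144/K = -714144/669627/109 = -714144*109/669627 = -25947232/223209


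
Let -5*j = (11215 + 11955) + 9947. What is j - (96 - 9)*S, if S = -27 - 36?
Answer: -5712/5 ≈ -1142.4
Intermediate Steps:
S = -63
j = -33117/5 (j = -((11215 + 11955) + 9947)/5 = -(23170 + 9947)/5 = -1/5*33117 = -33117/5 ≈ -6623.4)
j - (96 - 9)*S = -33117/5 - (96 - 9)*(-63) = -33117/5 - 87*(-63) = -33117/5 - 1*(-5481) = -33117/5 + 5481 = -5712/5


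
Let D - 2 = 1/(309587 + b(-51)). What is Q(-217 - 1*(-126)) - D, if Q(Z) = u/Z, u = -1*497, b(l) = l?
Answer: 13929107/4023968 ≈ 3.4615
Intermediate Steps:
u = -497
D = 619073/309536 (D = 2 + 1/(309587 - 51) = 2 + 1/309536 = 619073/309536 ≈ 2.0000)
Q(Z) = -497/Z
Q(-217 - 1*(-126)) - D = -497/(-217 - 1*(-126)) - 1*619073/309536 = -497/(-217 + 126) - 619073/309536 = -497/(-91) - 619073/309536 = -497*(-1/91) - 619073/309536 = 71/13 - 619073/309536 = 13929107/4023968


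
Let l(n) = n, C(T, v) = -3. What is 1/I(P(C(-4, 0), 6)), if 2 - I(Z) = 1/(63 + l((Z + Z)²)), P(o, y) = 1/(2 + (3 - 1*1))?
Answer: 253/502 ≈ 0.50398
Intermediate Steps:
P(o, y) = ¼ (P(o, y) = 1/(2 + (3 - 1)) = 1/(2 + 2) = 1/4 = ¼)
I(Z) = 2 - 1/(63 + 4*Z²) (I(Z) = 2 - 1/(63 + (Z + Z)²) = 2 - 1/(63 + (2*Z)²) = 2 - 1/(63 + 4*Z²))
1/I(P(C(-4, 0), 6)) = 1/((125 + 8*(¼)²)/(63 + 4*(¼)²)) = 1/((125 + 8*(1/16))/(63 + 4*(1/16))) = 1/((125 + ½)/(63 + ¼)) = 1/((251/2)/(253/4)) = 1/((4/253)*(251/2)) = 1/(502/253) = 253/502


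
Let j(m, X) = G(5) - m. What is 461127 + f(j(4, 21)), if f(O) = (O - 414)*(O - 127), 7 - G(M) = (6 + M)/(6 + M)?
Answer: 512627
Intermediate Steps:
G(M) = 6 (G(M) = 7 - (6 + M)/(6 + M) = 7 - 1*1 = 7 - 1 = 6)
j(m, X) = 6 - m
f(O) = (-414 + O)*(-127 + O)
461127 + f(j(4, 21)) = 461127 + (52578 + (6 - 1*4)² - 541*(6 - 1*4)) = 461127 + (52578 + (6 - 4)² - 541*(6 - 4)) = 461127 + (52578 + 2² - 541*2) = 461127 + (52578 + 4 - 1082) = 461127 + 51500 = 512627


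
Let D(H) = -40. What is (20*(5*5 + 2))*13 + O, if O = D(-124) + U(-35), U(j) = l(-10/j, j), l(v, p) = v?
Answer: 48862/7 ≈ 6980.3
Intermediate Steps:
U(j) = -10/j
O = -278/7 (O = -40 - 10/(-35) = -40 - 10*(-1/35) = -40 + 2/7 = -278/7 ≈ -39.714)
(20*(5*5 + 2))*13 + O = (20*(5*5 + 2))*13 - 278/7 = (20*(25 + 2))*13 - 278/7 = (20*27)*13 - 278/7 = 540*13 - 278/7 = 7020 - 278/7 = 48862/7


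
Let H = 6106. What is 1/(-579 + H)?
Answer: 1/5527 ≈ 0.00018093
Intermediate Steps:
1/(-579 + H) = 1/(-579 + 6106) = 1/5527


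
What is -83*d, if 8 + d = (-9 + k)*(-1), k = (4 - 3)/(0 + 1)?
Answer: 0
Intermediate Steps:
k = 1 (k = 1/1 = 1*1 = 1)
d = 0 (d = -8 + (-9 + 1)*(-1) = -8 - 8*(-1) = -8 + 8 = 0)
-83*d = -83*0 = 0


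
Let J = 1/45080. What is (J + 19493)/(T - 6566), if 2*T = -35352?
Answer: -878744441/1092829360 ≈ -0.80410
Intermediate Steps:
T = -17676 (T = (1/2)*(-35352) = -17676)
J = 1/45080 ≈ 2.2183e-5
(J + 19493)/(T - 6566) = (1/45080 + 19493)/(-17676 - 6566) = (878744441/45080)/(-24242) = (878744441/45080)*(-1/24242) = -878744441/1092829360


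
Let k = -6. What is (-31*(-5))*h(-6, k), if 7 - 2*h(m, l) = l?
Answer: 2015/2 ≈ 1007.5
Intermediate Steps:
h(m, l) = 7/2 - l/2
(-31*(-5))*h(-6, k) = (-31*(-5))*(7/2 - ½*(-6)) = 155*(7/2 + 3) = 155*(13/2) = 2015/2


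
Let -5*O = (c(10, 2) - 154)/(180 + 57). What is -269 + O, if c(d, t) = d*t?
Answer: -318631/1185 ≈ -268.89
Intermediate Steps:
O = 134/1185 (O = -(10*2 - 154)/(5*(180 + 57)) = -(20 - 154)/(5*237) = -(-134)/(5*237) = -⅕*(-134/237) = 134/1185 ≈ 0.11308)
-269 + O = -269 + 134/1185 = -318631/1185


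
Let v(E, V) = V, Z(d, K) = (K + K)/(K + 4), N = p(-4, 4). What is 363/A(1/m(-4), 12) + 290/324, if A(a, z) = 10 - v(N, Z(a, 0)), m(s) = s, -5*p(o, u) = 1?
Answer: 15064/405 ≈ 37.195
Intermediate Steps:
p(o, u) = -1/5 (p(o, u) = -1/5*1 = -1/5)
N = -1/5 ≈ -0.20000
Z(d, K) = 2*K/(4 + K) (Z(d, K) = (2*K)/(4 + K) = 2*K/(4 + K))
A(a, z) = 10 (A(a, z) = 10 - 2*0/(4 + 0) = 10 - 2*0/4 = 10 - 1*0 = 10 + 0 = 10)
363/A(1/m(-4), 12) + 290/324 = 363/10 + 290/324 = 363*(1/10) + 290*(1/324) = 363/10 + 145/162 = 15064/405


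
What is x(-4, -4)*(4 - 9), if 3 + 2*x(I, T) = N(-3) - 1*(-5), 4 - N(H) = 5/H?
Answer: -115/6 ≈ -19.167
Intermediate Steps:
N(H) = 4 - 5/H
x(I, T) = 23/6 (x(I, T) = -3/2 + ((4 - 5/(-3)) - 1*(-5))/2 = -3/2 + ((4 - 5*(-1/3)) + 5)/2 = -3/2 + ((4 + 5/3) + 5)/2 = -3/2 + (17/3 + 5)/2 = -3/2 + (1/2)*(32/3) = -3/2 + 16/3 = 23/6)
x(-4, -4)*(4 - 9) = 23*(4 - 9)/6 = (23/6)*(-5) = -115/6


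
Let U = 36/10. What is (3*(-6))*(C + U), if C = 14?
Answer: -1584/5 ≈ -316.80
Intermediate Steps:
U = 18/5 (U = 36*(⅒) = 18/5 ≈ 3.6000)
(3*(-6))*(C + U) = (3*(-6))*(14 + 18/5) = -18*88/5 = -1584/5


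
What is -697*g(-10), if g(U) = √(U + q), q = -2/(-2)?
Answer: -2091*I ≈ -2091.0*I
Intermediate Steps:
q = 1 (q = -2*(-½) = 1)
g(U) = √(1 + U) (g(U) = √(U + 1) = √(1 + U))
-697*g(-10) = -697*√(1 - 10) = -2091*I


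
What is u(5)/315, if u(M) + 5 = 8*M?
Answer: 1/9 ≈ 0.11111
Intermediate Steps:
u(M) = -5 + 8*M
u(5)/315 = (-5 + 8*5)/315 = (-5 + 40)*(1/315) = 35*(1/315) = 1/9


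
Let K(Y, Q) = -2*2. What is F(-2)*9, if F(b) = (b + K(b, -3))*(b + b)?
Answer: 216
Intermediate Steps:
K(Y, Q) = -4
F(b) = 2*b*(-4 + b) (F(b) = (b - 4)*(b + b) = (-4 + b)*(2*b) = 2*b*(-4 + b))
F(-2)*9 = (2*(-2)*(-4 - 2))*9 = (2*(-2)*(-6))*9 = 24*9 = 216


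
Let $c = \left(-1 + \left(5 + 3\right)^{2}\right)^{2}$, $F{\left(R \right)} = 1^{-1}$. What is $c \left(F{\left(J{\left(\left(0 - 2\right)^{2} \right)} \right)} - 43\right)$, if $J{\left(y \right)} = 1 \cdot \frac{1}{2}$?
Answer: $-166698$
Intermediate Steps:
$J{\left(y \right)} = \frac{1}{2}$ ($J{\left(y \right)} = 1 \cdot \frac{1}{2} = \frac{1}{2}$)
$F{\left(R \right)} = 1$
$c = 3969$ ($c = \left(-1 + 8^{2}\right)^{2} = \left(-1 + 64\right)^{2} = 63^{2} = 3969$)
$c \left(F{\left(J{\left(\left(0 - 2\right)^{2} \right)} \right)} - 43\right) = 3969 \left(1 - 43\right) = 3969 \left(-42\right) = -166698$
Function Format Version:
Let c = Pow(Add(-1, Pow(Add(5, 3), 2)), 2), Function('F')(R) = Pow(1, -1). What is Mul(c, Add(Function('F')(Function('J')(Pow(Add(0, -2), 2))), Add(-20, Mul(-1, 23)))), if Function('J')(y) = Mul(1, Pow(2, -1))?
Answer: -166698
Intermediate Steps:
Function('J')(y) = Rational(1, 2) (Function('J')(y) = Mul(1, Rational(1, 2)) = Rational(1, 2))
Function('F')(R) = 1
c = 3969 (c = Pow(Add(-1, Pow(8, 2)), 2) = Pow(Add(-1, 64), 2) = Pow(63, 2) = 3969)
Mul(c, Add(Function('F')(Function('J')(Pow(Add(0, -2), 2))), Add(-20, Mul(-1, 23)))) = Mul(3969, Add(1, Add(-20, Mul(-1, 23)))) = Mul(3969, Add(1, Add(-20, -23))) = Mul(3969, Add(1, -43)) = Mul(3969, -42) = -166698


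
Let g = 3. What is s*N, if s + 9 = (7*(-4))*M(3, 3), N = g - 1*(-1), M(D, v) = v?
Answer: -372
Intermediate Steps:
N = 4 (N = 3 - 1*(-1) = 3 + 1 = 4)
s = -93 (s = -9 + (7*(-4))*3 = -9 - 28*3 = -9 - 84 = -93)
s*N = -93*4 = -372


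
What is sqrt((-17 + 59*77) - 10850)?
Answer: 2*I*sqrt(1581) ≈ 79.524*I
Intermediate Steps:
sqrt((-17 + 59*77) - 10850) = sqrt((-17 + 4543) - 10850) = sqrt(4526 - 10850) = sqrt(-6324) = 2*I*sqrt(1581)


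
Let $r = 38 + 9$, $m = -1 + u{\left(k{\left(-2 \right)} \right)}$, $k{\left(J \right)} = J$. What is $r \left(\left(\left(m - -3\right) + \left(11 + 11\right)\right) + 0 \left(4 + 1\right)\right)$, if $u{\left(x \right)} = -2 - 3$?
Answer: $893$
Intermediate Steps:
$u{\left(x \right)} = -5$
$m = -6$ ($m = -1 - 5 = -6$)
$r = 47$
$r \left(\left(\left(m - -3\right) + \left(11 + 11\right)\right) + 0 \left(4 + 1\right)\right) = 47 \left(\left(\left(-6 - -3\right) + \left(11 + 11\right)\right) + 0 \left(4 + 1\right)\right) = 47 \left(\left(\left(-6 + 3\right) + 22\right) + 0 \cdot 5\right) = 47 \left(\left(-3 + 22\right) + 0\right) = 47 \left(19 + 0\right) = 47 \cdot 19 = 893$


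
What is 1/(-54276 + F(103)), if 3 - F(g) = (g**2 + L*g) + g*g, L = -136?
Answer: -1/61483 ≈ -1.6265e-5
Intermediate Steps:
F(g) = 3 - 2*g**2 + 136*g (F(g) = 3 - ((g**2 - 136*g) + g*g) = 3 - ((g**2 - 136*g) + g**2) = 3 - (-136*g + 2*g**2) = 3 + (-2*g**2 + 136*g) = 3 - 2*g**2 + 136*g)
1/(-54276 + F(103)) = 1/(-54276 + (3 - 2*103**2 + 136*103)) = 1/(-54276 + (3 - 2*10609 + 14008)) = 1/(-54276 + (3 - 21218 + 14008)) = 1/(-54276 - 7207) = 1/(-61483) = -1/61483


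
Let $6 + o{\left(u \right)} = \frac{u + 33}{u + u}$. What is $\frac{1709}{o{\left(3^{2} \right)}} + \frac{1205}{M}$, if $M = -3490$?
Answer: $- \frac{3581297}{7678} \approx -466.44$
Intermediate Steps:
$o{\left(u \right)} = -6 + \frac{33 + u}{2 u}$ ($o{\left(u \right)} = -6 + \frac{u + 33}{u + u} = -6 + \frac{33 + u}{2 u}$)
$\frac{1709}{o{\left(3^{2} \right)}} + \frac{1205}{M} = \frac{1709}{\frac{11}{2} \frac{1}{3^{2}} \left(3 - 3^{2}\right)} + \frac{1205}{-3490} = \frac{1709}{\frac{11}{2} \cdot \frac{1}{9} \left(3 - 9\right)} + 1205 \left(- \frac{1}{3490}\right) = \frac{1709}{\frac{11}{2} \cdot \frac{1}{9} \left(3 - 9\right)} - \frac{241}{698} = \frac{1709}{\frac{11}{2} \cdot \frac{1}{9} \left(-6\right)} - \frac{241}{698} = \frac{1709}{- \frac{11}{3}} - \frac{241}{698} = 1709 \left(- \frac{3}{11}\right) - \frac{241}{698} = - \frac{5127}{11} - \frac{241}{698} = - \frac{3581297}{7678}$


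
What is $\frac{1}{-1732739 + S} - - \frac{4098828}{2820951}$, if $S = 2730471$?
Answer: $\frac{1363178226349}{938184361044} \approx 1.453$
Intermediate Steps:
$\frac{1}{-1732739 + S} - - \frac{4098828}{2820951} = \frac{1}{-1732739 + 2730471} - - \frac{4098828}{2820951} = \frac{1}{997732} - \left(-4098828\right) \frac{1}{2820951} = \frac{1}{997732} - - \frac{1366276}{940317} = \frac{1}{997732} + \frac{1366276}{940317} = \frac{1363178226349}{938184361044}$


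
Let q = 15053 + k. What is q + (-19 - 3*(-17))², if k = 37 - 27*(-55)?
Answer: 17599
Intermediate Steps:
k = 1522 (k = 37 + 1485 = 1522)
q = 16575 (q = 15053 + 1522 = 16575)
q + (-19 - 3*(-17))² = 16575 + (-19 - 3*(-17))² = 16575 + (-19 + 51)² = 16575 + 32² = 16575 + 1024 = 17599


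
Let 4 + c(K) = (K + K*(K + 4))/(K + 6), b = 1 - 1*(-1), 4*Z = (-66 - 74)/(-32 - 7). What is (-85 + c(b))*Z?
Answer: -12215/156 ≈ -78.301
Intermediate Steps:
Z = 35/39 (Z = ((-66 - 74)/(-32 - 7))/4 = (-140/(-39))/4 = (-140*(-1/39))/4 = (1/4)*(140/39) = 35/39 ≈ 0.89744)
b = 2 (b = 1 + 1 = 2)
c(K) = -4 + (K + K*(4 + K))/(6 + K) (c(K) = -4 + (K + K*(K + 4))/(K + 6) = -4 + (K + K*(4 + K))/(6 + K))
(-85 + c(b))*Z = (-85 + (-24 + 2 + 2**2)/(6 + 2))*(35/39) = (-85 + (-24 + 2 + 4)/8)*(35/39) = (-85 + (1/8)*(-18))*(35/39) = (-85 - 9/4)*(35/39) = -349/4*35/39 = -12215/156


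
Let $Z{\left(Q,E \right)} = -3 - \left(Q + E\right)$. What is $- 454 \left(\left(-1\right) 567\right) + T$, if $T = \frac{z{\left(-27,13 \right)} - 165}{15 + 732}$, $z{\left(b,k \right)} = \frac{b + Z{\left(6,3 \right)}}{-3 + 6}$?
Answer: $\frac{192291068}{747} \approx 2.5742 \cdot 10^{5}$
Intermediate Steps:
$Z{\left(Q,E \right)} = -3 - E - Q$ ($Z{\left(Q,E \right)} = -3 - \left(E + Q\right) = -3 - E - Q$)
$z{\left(b,k \right)} = -4 + \frac{b}{3}$ ($z{\left(b,k \right)} = \frac{b - 12}{-3 + 6} = \frac{b - 12}{3} = \left(b - 12\right) \frac{1}{3} = \left(-12 + b\right) \frac{1}{3} = -4 + \frac{b}{3}$)
$T = - \frac{178}{747}$ ($T = \frac{\left(-4 + \frac{1}{3} \left(-27\right)\right) - 165}{15 + 732} = \frac{\left(-4 - 9\right) - 165}{747} = \left(-13 - 165\right) \frac{1}{747} = \left(-178\right) \frac{1}{747} = - \frac{178}{747} \approx -0.23829$)
$- 454 \left(\left(-1\right) 567\right) + T = - 454 \left(\left(-1\right) 567\right) - \frac{178}{747} = \left(-454\right) \left(-567\right) - \frac{178}{747} = 257418 - \frac{178}{747} = \frac{192291068}{747}$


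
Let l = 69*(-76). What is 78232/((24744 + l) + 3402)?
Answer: 3556/1041 ≈ 3.4159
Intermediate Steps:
l = -5244
78232/((24744 + l) + 3402) = 78232/((24744 - 5244) + 3402) = 78232/(19500 + 3402) = 78232/22902 = 78232*(1/22902) = 3556/1041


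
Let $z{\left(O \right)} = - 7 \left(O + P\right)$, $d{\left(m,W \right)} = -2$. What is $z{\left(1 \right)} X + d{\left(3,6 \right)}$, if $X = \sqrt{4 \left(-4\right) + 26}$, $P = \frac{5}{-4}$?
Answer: $-2 + \frac{7 \sqrt{10}}{4} \approx 3.534$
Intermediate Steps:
$P = - \frac{5}{4}$ ($P = 5 \left(- \frac{1}{4}\right) = - \frac{5}{4} \approx -1.25$)
$X = \sqrt{10}$ ($X = \sqrt{-16 + 26} = \sqrt{10} \approx 3.1623$)
$z{\left(O \right)} = \frac{35}{4} - 7 O$ ($z{\left(O \right)} = - 7 \left(O - \frac{5}{4}\right) = - 7 \left(- \frac{5}{4} + O\right) = \frac{35}{4} - 7 O$)
$z{\left(1 \right)} X + d{\left(3,6 \right)} = \left(\frac{35}{4} - 7\right) \sqrt{10} - 2 = \frac{7 \sqrt{10}}{4} - 2 = -2 + \frac{7 \sqrt{10}}{4}$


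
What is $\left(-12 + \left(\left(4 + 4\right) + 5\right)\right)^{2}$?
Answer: $1$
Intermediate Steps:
$\left(-12 + \left(\left(4 + 4\right) + 5\right)\right)^{2} = \left(-12 + \left(8 + 5\right)\right)^{2} = \left(-12 + 13\right)^{2} = 1^{2} = 1$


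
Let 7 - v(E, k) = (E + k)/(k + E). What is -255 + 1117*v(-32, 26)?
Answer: 6447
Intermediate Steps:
v(E, k) = 6 (v(E, k) = 7 - (E + k)/(k + E) = 7 - (E + k)/(E + k) = 7 - 1*1 = 7 - 1 = 6)
-255 + 1117*v(-32, 26) = -255 + 1117*6 = -255 + 6702 = 6447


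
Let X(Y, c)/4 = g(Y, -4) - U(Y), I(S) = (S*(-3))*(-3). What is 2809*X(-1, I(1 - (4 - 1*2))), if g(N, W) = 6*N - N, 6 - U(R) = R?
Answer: -134832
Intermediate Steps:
U(R) = 6 - R
g(N, W) = 5*N
I(S) = 9*S (I(S) = -3*S*(-3) = 9*S)
X(Y, c) = -24 + 24*Y (X(Y, c) = 4*(5*Y - (6 - Y)) = 4*(5*Y + (-6 + Y)) = 4*(-6 + 6*Y) = -24 + 24*Y)
2809*X(-1, I(1 - (4 - 1*2))) = 2809*(-24 + 24*(-1)) = 2809*(-24 - 24) = 2809*(-48) = -134832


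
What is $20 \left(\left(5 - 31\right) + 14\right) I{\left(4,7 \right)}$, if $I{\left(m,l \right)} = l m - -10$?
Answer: $-9120$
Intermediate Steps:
$I{\left(m,l \right)} = 10 + l m$ ($I{\left(m,l \right)} = l m + 10 = 10 + l m$)
$20 \left(\left(5 - 31\right) + 14\right) I{\left(4,7 \right)} = 20 \left(\left(5 - 31\right) + 14\right) \left(10 + 7 \cdot 4\right) = 20 \left(-26 + 14\right) \left(10 + 28\right) = 20 \left(-12\right) 38 = \left(-240\right) 38 = -9120$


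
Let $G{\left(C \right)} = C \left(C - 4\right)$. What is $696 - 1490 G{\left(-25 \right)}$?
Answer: $-1079554$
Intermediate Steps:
$G{\left(C \right)} = C \left(-4 + C\right)$ ($G{\left(C \right)} = C \left(C - 4\right) = C \left(-4 + C\right)$)
$696 - 1490 G{\left(-25 \right)} = 696 - 1490 \left(- 25 \left(-4 - 25\right)\right) = 696 - 1490 \left(\left(-25\right) \left(-29\right)\right) = 696 - 1080250 = -1079554$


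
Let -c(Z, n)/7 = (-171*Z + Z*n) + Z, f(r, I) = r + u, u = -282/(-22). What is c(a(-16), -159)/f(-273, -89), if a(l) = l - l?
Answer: 0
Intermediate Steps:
u = 141/11 (u = -282*(-1/22) = 141/11 ≈ 12.818)
a(l) = 0
f(r, I) = 141/11 + r (f(r, I) = r + 141/11 = 141/11 + r)
c(Z, n) = 1190*Z - 7*Z*n (c(Z, n) = -7*((-171*Z + Z*n) + Z) = -7*(-170*Z + Z*n) = 1190*Z - 7*Z*n)
c(a(-16), -159)/f(-273, -89) = (7*0*(170 - 1*(-159)))/(141/11 - 273) = (7*0*(170 + 159))/(-2862/11) = (7*0*329)*(-11/2862) = 0*(-11/2862) = 0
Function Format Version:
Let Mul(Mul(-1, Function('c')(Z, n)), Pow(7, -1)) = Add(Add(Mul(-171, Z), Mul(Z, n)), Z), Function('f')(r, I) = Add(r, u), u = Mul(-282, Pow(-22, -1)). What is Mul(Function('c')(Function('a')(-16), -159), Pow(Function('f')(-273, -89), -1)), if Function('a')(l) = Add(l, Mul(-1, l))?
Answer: 0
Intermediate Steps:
u = Rational(141, 11) (u = Mul(-282, Rational(-1, 22)) = Rational(141, 11) ≈ 12.818)
Function('a')(l) = 0
Function('f')(r, I) = Add(Rational(141, 11), r) (Function('f')(r, I) = Add(r, Rational(141, 11)) = Add(Rational(141, 11), r))
Function('c')(Z, n) = Add(Mul(1190, Z), Mul(-7, Z, n)) (Function('c')(Z, n) = Mul(-7, Add(Add(Mul(-171, Z), Mul(Z, n)), Z)) = Mul(-7, Add(Mul(-170, Z), Mul(Z, n))) = Add(Mul(1190, Z), Mul(-7, Z, n)))
Mul(Function('c')(Function('a')(-16), -159), Pow(Function('f')(-273, -89), -1)) = Mul(Mul(7, 0, Add(170, Mul(-1, -159))), Pow(Add(Rational(141, 11), -273), -1)) = Mul(Mul(7, 0, Add(170, 159)), Pow(Rational(-2862, 11), -1)) = Mul(Mul(7, 0, 329), Rational(-11, 2862)) = Mul(0, Rational(-11, 2862)) = 0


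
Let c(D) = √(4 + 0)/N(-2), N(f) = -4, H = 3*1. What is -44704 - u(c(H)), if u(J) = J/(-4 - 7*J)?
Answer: -44705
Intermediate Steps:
H = 3
c(D) = -½ (c(D) = √(4 + 0)/(-4) = √4*(-¼) = 2*(-¼) = -½)
-44704 - u(c(H)) = -44704 - (-1)*(-1)/(2*(4 + 7*(-½))) = -44704 - (-1)*(-1)/(2*(4 - 7/2)) = -44704 - (-1)*(-1)/(2*½) = -44704 - (-1)*(-1)*2/2 = -44704 - 1*1 = -44704 - 1 = -44705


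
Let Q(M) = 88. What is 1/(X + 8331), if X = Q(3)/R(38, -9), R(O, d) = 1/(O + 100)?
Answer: 1/20475 ≈ 4.8840e-5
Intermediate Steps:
R(O, d) = 1/(100 + O)
X = 12144 (X = 88/(1/(100 + 38)) = 88/(1/138) = 88*138 = 12144)
1/(X + 8331) = 1/(12144 + 8331) = 1/20475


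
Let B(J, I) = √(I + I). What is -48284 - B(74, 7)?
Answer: -48284 - √14 ≈ -48288.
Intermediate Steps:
B(J, I) = √2*√I (B(J, I) = √(2*I) = √2*√I)
-48284 - B(74, 7) = -48284 - √2*√7 = -48284 - √14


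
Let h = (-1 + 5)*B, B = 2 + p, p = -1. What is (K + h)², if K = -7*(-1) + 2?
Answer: 169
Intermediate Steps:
B = 1 (B = 2 - 1 = 1)
K = 9 (K = 7 + 2 = 9)
h = 4 (h = (-1 + 5)*1 = 4*1 = 4)
(K + h)² = (9 + 4)² = 13² = 169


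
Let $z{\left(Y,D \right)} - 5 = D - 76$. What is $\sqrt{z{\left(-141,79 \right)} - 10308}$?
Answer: $10 i \sqrt{103} \approx 101.49 i$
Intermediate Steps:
$z{\left(Y,D \right)} = -71 + D$ ($z{\left(Y,D \right)} = 5 + \left(D - 76\right) = 5 + \left(-76 + D\right) = -71 + D$)
$\sqrt{z{\left(-141,79 \right)} - 10308} = \sqrt{\left(-71 + 79\right) - 10308} = \sqrt{8 - 10308} = \sqrt{-10300} = 10 i \sqrt{103}$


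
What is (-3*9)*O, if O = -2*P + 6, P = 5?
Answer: 108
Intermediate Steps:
O = -4 (O = -2*5 + 6 = -10 + 6 = -4)
(-3*9)*O = -3*9*(-4) = -27*(-4) = 108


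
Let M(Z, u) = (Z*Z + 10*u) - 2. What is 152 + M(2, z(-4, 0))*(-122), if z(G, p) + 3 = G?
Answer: 8448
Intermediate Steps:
z(G, p) = -3 + G
M(Z, u) = -2 + Z² + 10*u (M(Z, u) = (Z² + 10*u) - 2 = -2 + Z² + 10*u)
152 + M(2, z(-4, 0))*(-122) = 152 + (-2 + 2² + 10*(-3 - 4))*(-122) = 152 + (-2 + 4 + 10*(-7))*(-122) = 152 + (-2 + 4 - 70)*(-122) = 152 - 68*(-122) = 152 + 8296 = 8448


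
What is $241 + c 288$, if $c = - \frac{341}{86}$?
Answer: $- \frac{38741}{43} \approx -900.95$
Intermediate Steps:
$c = - \frac{341}{86}$ ($c = \left(-341\right) \frac{1}{86} = - \frac{341}{86} \approx -3.9651$)
$241 + c 288 = 241 - \frac{49104}{43} = - \frac{38741}{43}$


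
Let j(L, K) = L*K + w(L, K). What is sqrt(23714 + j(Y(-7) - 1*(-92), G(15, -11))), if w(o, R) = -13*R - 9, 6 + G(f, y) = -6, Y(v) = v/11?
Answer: sqrt(2754521)/11 ≈ 150.88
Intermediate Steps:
Y(v) = v/11 (Y(v) = v*(1/11) = v/11)
G(f, y) = -12 (G(f, y) = -6 - 6 = -12)
w(o, R) = -9 - 13*R
j(L, K) = -9 - 13*K + K*L (j(L, K) = L*K + (-9 - 13*K) = K*L + (-9 - 13*K) = -9 - 13*K + K*L)
sqrt(23714 + j(Y(-7) - 1*(-92), G(15, -11))) = sqrt(23714 + (-9 - 13*(-12) - 12*((1/11)*(-7) - 1*(-92)))) = sqrt(23714 + (-9 + 156 - 12*(-7/11 + 92))) = sqrt(23714 + (-9 + 156 - 12*1005/11)) = sqrt(23714 + (-9 + 156 - 12060/11)) = sqrt(23714 - 10443/11) = sqrt(250411/11) = sqrt(2754521)/11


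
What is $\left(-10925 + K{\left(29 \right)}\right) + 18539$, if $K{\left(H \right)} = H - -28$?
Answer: $7671$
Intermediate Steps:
$K{\left(H \right)} = 28 + H$ ($K{\left(H \right)} = H + 28 = 28 + H$)
$\left(-10925 + K{\left(29 \right)}\right) + 18539 = \left(-10925 + \left(28 + 29\right)\right) + 18539 = \left(-10925 + 57\right) + 18539 = -10868 + 18539 = 7671$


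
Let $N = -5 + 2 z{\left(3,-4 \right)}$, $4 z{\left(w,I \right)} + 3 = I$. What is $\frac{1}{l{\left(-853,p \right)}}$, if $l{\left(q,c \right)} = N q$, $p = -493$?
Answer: $\frac{2}{14501} \approx 0.00013792$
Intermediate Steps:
$z{\left(w,I \right)} = - \frac{3}{4} + \frac{I}{4}$
$N = - \frac{17}{2}$ ($N = -5 + 2 \left(- \frac{3}{4} + \frac{1}{4} \left(-4\right)\right) = -5 + 2 \left(- \frac{3}{4} - 1\right) = -5 + 2 \left(- \frac{7}{4}\right) = -5 - \frac{7}{2} = - \frac{17}{2} \approx -8.5$)
$l{\left(q,c \right)} = - \frac{17 q}{2}$
$\frac{1}{l{\left(-853,p \right)}} = \frac{1}{\left(- \frac{17}{2}\right) \left(-853\right)} = \frac{1}{\frac{14501}{2}} = \frac{2}{14501}$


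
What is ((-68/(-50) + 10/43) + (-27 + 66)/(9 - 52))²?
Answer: 543169/1155625 ≈ 0.47002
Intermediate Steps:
((-68/(-50) + 10/43) + (-27 + 66)/(9 - 52))² = ((-68*(-1/50) + 10*(1/43)) + 39/(-43))² = ((34/25 + 10/43) + 39*(-1/43))² = (1712/1075 - 39/43)² = (737/1075)² = 543169/1155625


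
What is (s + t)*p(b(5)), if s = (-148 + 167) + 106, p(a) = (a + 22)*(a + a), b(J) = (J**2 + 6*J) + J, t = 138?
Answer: 2587920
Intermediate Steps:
b(J) = J**2 + 7*J
p(a) = 2*a*(22 + a) (p(a) = (22 + a)*(2*a) = 2*a*(22 + a))
s = 125 (s = 19 + 106 = 125)
(s + t)*p(b(5)) = (125 + 138)*(2*(5*(7 + 5))*(22 + 5*(7 + 5))) = 263*(2*(5*12)*(22 + 5*12)) = 263*(2*60*(22 + 60)) = 263*(2*60*82) = 263*9840 = 2587920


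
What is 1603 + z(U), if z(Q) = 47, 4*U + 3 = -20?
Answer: 1650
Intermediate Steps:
U = -23/4 (U = -¾ + (¼)*(-20) = -¾ - 5 = -23/4 ≈ -5.7500)
1603 + z(U) = 1603 + 47 = 1650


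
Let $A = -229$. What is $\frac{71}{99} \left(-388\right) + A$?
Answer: $- \frac{50219}{99} \approx -507.26$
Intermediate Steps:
$\frac{71}{99} \left(-388\right) + A = \frac{71}{99} \left(-388\right) - 229 = - \frac{27548}{99} - 229 = - \frac{50219}{99}$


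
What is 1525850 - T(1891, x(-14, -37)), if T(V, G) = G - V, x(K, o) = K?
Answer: 1527755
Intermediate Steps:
1525850 - T(1891, x(-14, -37)) = 1525850 - (-14 - 1*1891) = 1525850 - (-14 - 1891) = 1525850 - 1*(-1905) = 1525850 + 1905 = 1527755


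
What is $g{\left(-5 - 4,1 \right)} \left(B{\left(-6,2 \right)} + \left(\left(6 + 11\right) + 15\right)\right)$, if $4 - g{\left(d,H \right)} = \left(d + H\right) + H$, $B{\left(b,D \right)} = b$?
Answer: $286$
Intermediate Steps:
$g{\left(d,H \right)} = 4 - d - 2 H$ ($g{\left(d,H \right)} = 4 - \left(\left(d + H\right) + H\right) = 4 - \left(\left(H + d\right) + H\right) = 4 - \left(d + 2 H\right) = 4 - d - 2 H$)
$g{\left(-5 - 4,1 \right)} \left(B{\left(-6,2 \right)} + \left(\left(6 + 11\right) + 15\right)\right) = \left(4 - \left(-5 - 4\right) - 2\right) \left(-6 + \left(\left(6 + 11\right) + 15\right)\right) = \left(4 - -9 - 2\right) \left(-6 + \left(17 + 15\right)\right) = \left(4 + 9 - 2\right) \left(-6 + 32\right) = 11 \cdot 26 = 286$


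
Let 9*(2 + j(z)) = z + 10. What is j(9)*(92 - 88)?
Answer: 4/9 ≈ 0.44444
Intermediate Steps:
j(z) = -8/9 + z/9 (j(z) = -2 + (z + 10)/9 = -2 + (10 + z)/9 = -2 + (10/9 + z/9) = -8/9 + z/9)
j(9)*(92 - 88) = (-8/9 + (⅑)*9)*(92 - 88) = (-8/9 + 1)*4 = (⅑)*4 = 4/9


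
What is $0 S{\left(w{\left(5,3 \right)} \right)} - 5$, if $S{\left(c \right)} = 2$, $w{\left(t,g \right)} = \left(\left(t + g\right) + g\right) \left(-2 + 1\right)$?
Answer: $-5$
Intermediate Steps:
$w{\left(t,g \right)} = - t - 2 g$ ($w{\left(t,g \right)} = \left(\left(g + t\right) + g\right) \left(-1\right) = \left(t + 2 g\right) \left(-1\right) = - t - 2 g$)
$0 S{\left(w{\left(5,3 \right)} \right)} - 5 = 0 \cdot 2 - 5 = 0 - 5 = -5$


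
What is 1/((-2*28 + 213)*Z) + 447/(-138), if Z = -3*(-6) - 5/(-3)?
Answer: -1380049/426098 ≈ -3.2388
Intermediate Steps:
Z = 59/3 (Z = 18 - 5*(-1/3) = 18 + 5/3 = 59/3 ≈ 19.667)
1/((-2*28 + 213)*Z) + 447/(-138) = 1/((-2*28 + 213)*(59/3)) + 447/(-138) = (3/59)/(-56 + 213) + 447*(-1/138) = (3/59)/157 - 149/46 = (1/157)*(3/59) - 149/46 = 3/9263 - 149/46 = -1380049/426098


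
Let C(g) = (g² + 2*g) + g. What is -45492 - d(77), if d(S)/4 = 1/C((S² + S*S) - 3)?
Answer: -3197555116142/70288295 ≈ -45492.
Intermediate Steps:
C(g) = g² + 3*g
d(S) = 2/(S²*(-3 + 2*S²)) (d(S) = 4/((((S² + S*S) - 3)*(3 + ((S² + S*S) - 3)))) = 4/((((S² + S²) - 3)*(3 + ((S² + S²) - 3)))) = 4/(((2*S² - 3)*(3 + (2*S² - 3)))) = 4/(((-3 + 2*S²)*(3 + (-3 + 2*S²)))) = 4/(((-3 + 2*S²)*(2*S²))) = 4/((2*S²*(-3 + 2*S²))) = 4*(1/(2*S²*(-3 + 2*S²))) = 2/(S²*(-3 + 2*S²)))
-45492 - d(77) = -45492 - 2/(77²*(-3 + 2*77²)) = -45492 - 2/(5929*(-3 + 2*5929)) = -45492 - 2/(5929*(-3 + 11858)) = -45492 - 2/(5929*11855) = -45492 - 1*2/70288295 = -45492 - 2/70288295 = -3197555116142/70288295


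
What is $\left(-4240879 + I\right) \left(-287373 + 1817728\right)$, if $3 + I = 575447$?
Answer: $-5609416779425$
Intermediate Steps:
$I = 575444$ ($I = -3 + 575447 = 575444$)
$\left(-4240879 + I\right) \left(-287373 + 1817728\right) = \left(-4240879 + 575444\right) \left(-287373 + 1817728\right) = \left(-3665435\right) 1530355 = -5609416779425$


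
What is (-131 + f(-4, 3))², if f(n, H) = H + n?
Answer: 17424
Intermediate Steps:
(-131 + f(-4, 3))² = (-131 + (3 - 4))² = (-131 - 1)² = (-132)² = 17424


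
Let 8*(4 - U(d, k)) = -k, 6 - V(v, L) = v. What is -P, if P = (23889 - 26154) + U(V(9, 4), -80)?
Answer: 2271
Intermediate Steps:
V(v, L) = 6 - v
U(d, k) = 4 + k/8 (U(d, k) = 4 - (-1)*k/8 = 4 + k/8)
P = -2271 (P = (23889 - 26154) + (4 + (⅛)*(-80)) = -2265 + (4 - 10) = -2265 - 6 = -2271)
-P = -1*(-2271) = 2271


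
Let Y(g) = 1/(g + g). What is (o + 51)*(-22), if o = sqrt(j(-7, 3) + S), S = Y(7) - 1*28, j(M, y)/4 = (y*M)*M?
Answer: -1122 - 11*sqrt(109774)/7 ≈ -1642.6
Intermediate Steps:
Y(g) = 1/(2*g)
j(M, y) = 4*y*M**2 (j(M, y) = 4*((y*M)*M) = 4*((M*y)*M) = 4*(y*M**2) = 4*y*M**2)
S = -391/14 (S = (1/2)/7 - 1*28 = (1/2)*(1/7) - 28 = 1/14 - 28 = -391/14 ≈ -27.929)
o = sqrt(109774)/14 (o = sqrt(4*3*(-7)**2 - 391/14) = sqrt(4*3*49 - 391/14) = sqrt(588 - 391/14) = sqrt(7841/14) = sqrt(109774)/14 ≈ 23.666)
(o + 51)*(-22) = (sqrt(109774)/14 + 51)*(-22) = (51 + sqrt(109774)/14)*(-22) = -1122 - 11*sqrt(109774)/7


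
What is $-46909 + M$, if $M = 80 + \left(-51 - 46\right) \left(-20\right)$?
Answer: $-44889$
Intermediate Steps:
$M = 2020$ ($M = 80 + \left(-51 - 46\right) \left(-20\right) = 80 - -1940 = 80 + 1940 = 2020$)
$-46909 + M = -46909 + 2020 = -44889$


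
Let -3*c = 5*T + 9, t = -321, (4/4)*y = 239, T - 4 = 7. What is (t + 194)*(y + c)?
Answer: -82931/3 ≈ -27644.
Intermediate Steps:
T = 11 (T = 4 + 7 = 11)
y = 239
c = -64/3 (c = -(5*11 + 9)/3 = -(55 + 9)/3 = -1/3*64 = -64/3 ≈ -21.333)
(t + 194)*(y + c) = (-321 + 194)*(239 - 64/3) = -127*653/3 = -82931/3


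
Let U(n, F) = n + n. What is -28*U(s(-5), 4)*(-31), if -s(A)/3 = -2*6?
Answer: 62496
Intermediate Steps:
s(A) = 36 (s(A) = -(-6)*6 = -3*(-12) = 36)
U(n, F) = 2*n
-28*U(s(-5), 4)*(-31) = -56*36*(-31) = -28*72*(-31) = -2016*(-31) = 62496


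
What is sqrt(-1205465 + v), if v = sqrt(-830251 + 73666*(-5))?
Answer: sqrt(-1205465 + I*sqrt(1198581)) ≈ 0.499 + 1097.9*I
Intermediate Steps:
v = I*sqrt(1198581) (v = sqrt(-830251 - 368330) = sqrt(-1198581) = I*sqrt(1198581) ≈ 1094.8*I)
sqrt(-1205465 + v) = sqrt(-1205465 + I*sqrt(1198581))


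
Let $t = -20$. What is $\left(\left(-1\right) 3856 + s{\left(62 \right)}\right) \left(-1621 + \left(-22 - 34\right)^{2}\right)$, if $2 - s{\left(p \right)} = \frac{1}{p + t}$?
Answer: $- \frac{81743845}{14} \approx -5.8388 \cdot 10^{6}$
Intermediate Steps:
$s{\left(p \right)} = 2 - \frac{1}{-20 + p}$ ($s{\left(p \right)} = 2 - \frac{1}{p - 20} = 2 - \frac{1}{-20 + p}$)
$\left(\left(-1\right) 3856 + s{\left(62 \right)}\right) \left(-1621 + \left(-22 - 34\right)^{2}\right) = \left(\left(-1\right) 3856 + \frac{-41 + 2 \cdot 62}{-20 + 62}\right) \left(-1621 + \left(-22 - 34\right)^{2}\right) = \left(-3856 + \frac{-41 + 124}{42}\right) \left(-1621 + \left(-56\right)^{2}\right) = \left(-3856 + \frac{1}{42} \cdot 83\right) \left(-1621 + 3136\right) = \left(-3856 + \frac{83}{42}\right) 1515 = \left(- \frac{161869}{42}\right) 1515 = - \frac{81743845}{14}$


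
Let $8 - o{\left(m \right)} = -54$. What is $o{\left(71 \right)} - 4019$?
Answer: $-3957$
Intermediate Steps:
$o{\left(m \right)} = 62$ ($o{\left(m \right)} = 8 - -54 = 8 + 54 = 62$)
$o{\left(71 \right)} - 4019 = 62 - 4019 = -3957$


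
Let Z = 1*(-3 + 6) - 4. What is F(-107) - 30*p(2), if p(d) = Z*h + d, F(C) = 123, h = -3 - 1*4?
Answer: -147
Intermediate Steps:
h = -7 (h = -3 - 4 = -7)
Z = -1 (Z = 1*3 - 4 = 3 - 4 = -1)
p(d) = 7 + d (p(d) = -1*(-7) + d = 7 + d)
F(-107) - 30*p(2) = 123 - 30*(7 + 2) = 123 - 30*9 = 123 - 1*270 = 123 - 270 = -147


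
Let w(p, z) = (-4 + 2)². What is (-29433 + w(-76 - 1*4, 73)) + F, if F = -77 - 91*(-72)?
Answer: -22954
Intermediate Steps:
w(p, z) = 4 (w(p, z) = (-2)² = 4)
F = 6475 (F = -77 + 6552 = 6475)
(-29433 + w(-76 - 1*4, 73)) + F = (-29433 + 4) + 6475 = -29429 + 6475 = -22954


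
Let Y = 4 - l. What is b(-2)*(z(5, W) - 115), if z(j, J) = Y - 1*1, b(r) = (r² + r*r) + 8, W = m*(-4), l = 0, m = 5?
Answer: -1792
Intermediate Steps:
W = -20 (W = 5*(-4) = -20)
b(r) = 8 + 2*r² (b(r) = (r² + r²) + 8 = 2*r² + 8 = 8 + 2*r²)
Y = 4 (Y = 4 - 1*0 = 4 + 0 = 4)
z(j, J) = 3 (z(j, J) = 4 - 1*1 = 4 - 1 = 3)
b(-2)*(z(5, W) - 115) = (8 + 2*(-2)²)*(3 - 115) = (8 + 2*4)*(-112) = (8 + 8)*(-112) = 16*(-112) = -1792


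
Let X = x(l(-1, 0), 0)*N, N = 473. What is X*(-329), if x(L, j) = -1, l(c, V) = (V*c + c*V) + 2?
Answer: 155617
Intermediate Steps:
l(c, V) = 2 + 2*V*c (l(c, V) = (V*c + V*c) + 2 = 2*V*c + 2 = 2 + 2*V*c)
X = -473 (X = -1*473 = -473)
X*(-329) = -473*(-329) = 155617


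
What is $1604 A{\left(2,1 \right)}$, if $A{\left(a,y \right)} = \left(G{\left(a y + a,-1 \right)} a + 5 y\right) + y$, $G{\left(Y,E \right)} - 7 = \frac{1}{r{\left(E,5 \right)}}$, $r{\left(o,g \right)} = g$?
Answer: $\frac{163608}{5} \approx 32722.0$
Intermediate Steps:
$G{\left(Y,E \right)} = \frac{36}{5}$ ($G{\left(Y,E \right)} = 7 + \frac{1}{5} = \frac{36}{5}$)
$A{\left(a,y \right)} = 6 y + \frac{36 a}{5}$ ($A{\left(a,y \right)} = \left(\frac{36 a}{5} + 5 y\right) + y = \left(5 y + \frac{36 a}{5}\right) + y = 6 y + \frac{36 a}{5}$)
$1604 A{\left(2,1 \right)} = 1604 \left(6 \cdot 1 + \frac{36}{5} \cdot 2\right) = 1604 \left(6 + \frac{72}{5}\right) = 1604 \cdot \frac{102}{5} = \frac{163608}{5}$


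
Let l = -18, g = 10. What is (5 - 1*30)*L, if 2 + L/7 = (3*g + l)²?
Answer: -24850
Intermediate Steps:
L = 994 (L = -14 + 7*(3*10 - 18)² = -14 + 7*(30 - 18)² = -14 + 7*12² = -14 + 7*144 = -14 + 1008 = 994)
(5 - 1*30)*L = (5 - 1*30)*994 = (5 - 30)*994 = -25*994 = -24850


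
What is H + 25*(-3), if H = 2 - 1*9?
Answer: -82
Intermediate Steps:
H = -7 (H = 2 - 9 = -7)
H + 25*(-3) = -7 + 25*(-3) = -7 - 75 = -82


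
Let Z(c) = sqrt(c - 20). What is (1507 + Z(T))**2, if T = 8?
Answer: 2271037 + 6028*I*sqrt(3) ≈ 2.271e+6 + 10441.0*I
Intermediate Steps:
Z(c) = sqrt(-20 + c)
(1507 + Z(T))**2 = (1507 + sqrt(-20 + 8))**2 = (1507 + sqrt(-12))**2 = (1507 + 2*I*sqrt(3))**2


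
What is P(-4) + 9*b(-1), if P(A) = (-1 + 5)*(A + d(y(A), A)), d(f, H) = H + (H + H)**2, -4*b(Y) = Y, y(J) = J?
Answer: 905/4 ≈ 226.25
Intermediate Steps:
b(Y) = -Y/4
d(f, H) = H + 4*H**2 (d(f, H) = H + (2*H)**2 = H + 4*H**2)
P(A) = 4*A + 4*A*(1 + 4*A) (P(A) = (-1 + 5)*(A + A*(1 + 4*A)) = 4*(A + A*(1 + 4*A)) = 4*A + 4*A*(1 + 4*A))
P(-4) + 9*b(-1) = 8*(-4)*(1 + 2*(-4)) + 9*(-1/4*(-1)) = 8*(-4)*(1 - 8) + 9*(1/4) = 8*(-4)*(-7) + 9/4 = 224 + 9/4 = 905/4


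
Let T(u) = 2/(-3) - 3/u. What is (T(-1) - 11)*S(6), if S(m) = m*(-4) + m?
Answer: 156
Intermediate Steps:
S(m) = -3*m (S(m) = -4*m + m = -3*m)
T(u) = -2/3 - 3/u (T(u) = 2*(-1/3) - 3/u = -2/3 - 3/u)
(T(-1) - 11)*S(6) = ((-2/3 - 3/(-1)) - 11)*(-3*6) = ((-2/3 - 3*(-1)) - 11)*(-18) = ((-2/3 + 3) - 11)*(-18) = (7/3 - 11)*(-18) = -26/3*(-18) = 156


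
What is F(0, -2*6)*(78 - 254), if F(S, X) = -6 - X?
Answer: -1056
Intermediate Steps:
F(0, -2*6)*(78 - 254) = (-6 - (-2)*6)*(78 - 254) = (-6 - 1*(-12))*(-176) = (-6 + 12)*(-176) = 6*(-176) = -1056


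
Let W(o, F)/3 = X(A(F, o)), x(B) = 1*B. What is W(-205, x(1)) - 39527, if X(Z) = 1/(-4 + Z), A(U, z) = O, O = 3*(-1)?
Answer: -276692/7 ≈ -39527.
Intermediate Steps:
O = -3
x(B) = B
A(U, z) = -3
W(o, F) = -3/7 (W(o, F) = 3/(-4 - 3) = 3/(-7) = 3*(-⅐) = -3/7)
W(-205, x(1)) - 39527 = -3/7 - 39527 = -276692/7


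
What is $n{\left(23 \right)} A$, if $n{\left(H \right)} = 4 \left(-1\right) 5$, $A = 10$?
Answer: $-200$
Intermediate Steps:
$n{\left(H \right)} = -20$ ($n{\left(H \right)} = \left(-4\right) 5 = -20$)
$n{\left(23 \right)} A = \left(-20\right) 10 = -200$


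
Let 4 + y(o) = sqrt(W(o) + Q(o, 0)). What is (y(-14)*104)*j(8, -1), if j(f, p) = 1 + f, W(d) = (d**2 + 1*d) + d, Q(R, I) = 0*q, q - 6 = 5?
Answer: -3744 + 1872*sqrt(42) ≈ 8388.0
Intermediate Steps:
q = 11 (q = 6 + 5 = 11)
Q(R, I) = 0 (Q(R, I) = 0*11 = 0)
W(d) = d**2 + 2*d (W(d) = (d**2 + d) + d = (d + d**2) + d = d**2 + 2*d)
y(o) = -4 + sqrt(o*(2 + o)) (y(o) = -4 + sqrt(o*(2 + o) + 0) = -4 + sqrt(o*(2 + o)))
(y(-14)*104)*j(8, -1) = ((-4 + sqrt(-14*(2 - 14)))*104)*(1 + 8) = ((-4 + sqrt(-14*(-12)))*104)*9 = ((-4 + sqrt(168))*104)*9 = ((-4 + 2*sqrt(42))*104)*9 = (-416 + 208*sqrt(42))*9 = -3744 + 1872*sqrt(42)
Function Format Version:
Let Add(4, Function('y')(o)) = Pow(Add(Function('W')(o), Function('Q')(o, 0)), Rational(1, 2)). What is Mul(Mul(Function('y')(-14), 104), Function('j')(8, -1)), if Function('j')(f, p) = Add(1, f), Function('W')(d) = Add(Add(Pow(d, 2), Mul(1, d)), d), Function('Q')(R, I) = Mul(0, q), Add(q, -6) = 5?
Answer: Add(-3744, Mul(1872, Pow(42, Rational(1, 2)))) ≈ 8388.0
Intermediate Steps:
q = 11 (q = Add(6, 5) = 11)
Function('Q')(R, I) = 0 (Function('Q')(R, I) = Mul(0, 11) = 0)
Function('W')(d) = Add(Pow(d, 2), Mul(2, d)) (Function('W')(d) = Add(Add(Pow(d, 2), d), d) = Add(Add(d, Pow(d, 2)), d) = Add(Pow(d, 2), Mul(2, d)))
Function('y')(o) = Add(-4, Pow(Mul(o, Add(2, o)), Rational(1, 2))) (Function('y')(o) = Add(-4, Pow(Add(Mul(o, Add(2, o)), 0), Rational(1, 2))) = Add(-4, Pow(Mul(o, Add(2, o)), Rational(1, 2))))
Mul(Mul(Function('y')(-14), 104), Function('j')(8, -1)) = Mul(Mul(Add(-4, Pow(Mul(-14, Add(2, -14)), Rational(1, 2))), 104), Add(1, 8)) = Mul(Mul(Add(-4, Pow(Mul(-14, -12), Rational(1, 2))), 104), 9) = Mul(Mul(Add(-4, Pow(168, Rational(1, 2))), 104), 9) = Mul(Mul(Add(-4, Mul(2, Pow(42, Rational(1, 2)))), 104), 9) = Mul(Add(-416, Mul(208, Pow(42, Rational(1, 2)))), 9) = Add(-3744, Mul(1872, Pow(42, Rational(1, 2))))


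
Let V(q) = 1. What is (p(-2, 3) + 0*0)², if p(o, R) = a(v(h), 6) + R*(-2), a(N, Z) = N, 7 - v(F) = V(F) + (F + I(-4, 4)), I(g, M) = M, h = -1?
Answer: 9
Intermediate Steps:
v(F) = 2 - F (v(F) = 7 - (1 + (F + 4)) = 7 - (1 + (4 + F)) = 7 - (5 + F) = 7 + (-5 - F) = 2 - F)
p(o, R) = 3 - 2*R (p(o, R) = (2 - 1*(-1)) + R*(-2) = (2 + 1) - 2*R = 3 - 2*R)
(p(-2, 3) + 0*0)² = ((3 - 2*3) + 0*0)² = ((3 - 6) + 0)² = (-3 + 0)² = (-3)² = 9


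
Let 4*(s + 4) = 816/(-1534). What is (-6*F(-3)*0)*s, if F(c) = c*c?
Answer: 0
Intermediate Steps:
F(c) = c²
s = -3170/767 (s = -4 + (816/(-1534))/4 = -4 + (816*(-1/1534))/4 = -4 + (¼)*(-408/767) = -4 - 102/767 = -3170/767 ≈ -4.1330)
(-6*F(-3)*0)*s = (-6*(-3)²*0)*(-3170/767) = (-6*9*0)*(-3170/767) = -54*0*(-3170/767) = 0*(-3170/767) = 0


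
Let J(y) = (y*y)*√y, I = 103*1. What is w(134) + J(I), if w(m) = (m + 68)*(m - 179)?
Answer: -9090 + 10609*√103 ≈ 98580.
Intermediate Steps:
I = 103
w(m) = (-179 + m)*(68 + m) (w(m) = (68 + m)*(-179 + m) = (-179 + m)*(68 + m))
J(y) = y^(5/2) (J(y) = y²*√y = y^(5/2))
w(134) + J(I) = (-12172 + 134² - 111*134) + 103^(5/2) = (-12172 + 17956 - 14874) + 10609*√103 = -9090 + 10609*√103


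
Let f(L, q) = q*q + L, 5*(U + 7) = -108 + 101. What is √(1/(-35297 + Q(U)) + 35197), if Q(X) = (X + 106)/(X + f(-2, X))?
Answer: √31627213675236561/947933 ≈ 187.61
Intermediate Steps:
U = -42/5 (U = -7 + (-108 + 101)/5 = -7 + (⅕)*(-7) = -7 - 7/5 = -42/5 ≈ -8.4000)
f(L, q) = L + q² (f(L, q) = q² + L = L + q²)
Q(X) = (106 + X)/(-2 + X + X²) (Q(X) = (X + 106)/(X + (-2 + X²)) = (106 + X)/(-2 + X + X²))
√(1/(-35297 + Q(U)) + 35197) = √(1/(-35297 + (106 - 42/5)/(-2 - 42/5 + (-42/5)²)) + 35197) = √(1/(-35297 + (488/5)/(-2 - 42/5 + 1764/25)) + 35197) = √(1/(-35297 + (488/5)/(1504/25)) + 35197) = √(1/(-35297 + (25/1504)*(488/5)) + 35197) = √(1/(-35297 + 305/188) + 35197) = √(1/(-6635531/188) + 35197) = √(-188/6635531 + 35197) = √(233550784419/6635531) = √31627213675236561/947933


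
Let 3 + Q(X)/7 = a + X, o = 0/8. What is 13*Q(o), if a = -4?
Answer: -637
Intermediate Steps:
o = 0 (o = 0*(1/8) = 0)
Q(X) = -49 + 7*X (Q(X) = -21 + 7*(-4 + X) = -21 + (-28 + 7*X) = -49 + 7*X)
13*Q(o) = 13*(-49 + 7*0) = 13*(-49 + 0) = 13*(-49) = -637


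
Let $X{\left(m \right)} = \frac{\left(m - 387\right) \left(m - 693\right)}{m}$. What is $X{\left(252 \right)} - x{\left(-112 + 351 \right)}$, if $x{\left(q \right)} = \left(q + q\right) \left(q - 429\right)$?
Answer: $\frac{364225}{4} \approx 91056.0$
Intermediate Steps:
$x{\left(q \right)} = 2 q \left(-429 + q\right)$
$X{\left(m \right)} = \frac{\left(-693 + m\right) \left(-387 + m\right)}{m}$ ($X{\left(m \right)} = \frac{\left(-387 + m\right) \left(-693 + m\right)}{m} = \frac{\left(-693 + m\right) \left(-387 + m\right)}{m}$)
$X{\left(252 \right)} - x{\left(-112 + 351 \right)} = \left(-1080 + 252 + \frac{268191}{252}\right) - 2 \left(-112 + 351\right) \left(-429 + \left(-112 + 351\right)\right) = \left(-1080 + 252 + 268191 \cdot \frac{1}{252}\right) - 2 \cdot 239 \left(-429 + 239\right) = \left(-1080 + 252 + \frac{4257}{4}\right) - 2 \cdot 239 \left(-190\right) = \frac{945}{4} - -90820 = \frac{945}{4} + 90820 = \frac{364225}{4}$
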